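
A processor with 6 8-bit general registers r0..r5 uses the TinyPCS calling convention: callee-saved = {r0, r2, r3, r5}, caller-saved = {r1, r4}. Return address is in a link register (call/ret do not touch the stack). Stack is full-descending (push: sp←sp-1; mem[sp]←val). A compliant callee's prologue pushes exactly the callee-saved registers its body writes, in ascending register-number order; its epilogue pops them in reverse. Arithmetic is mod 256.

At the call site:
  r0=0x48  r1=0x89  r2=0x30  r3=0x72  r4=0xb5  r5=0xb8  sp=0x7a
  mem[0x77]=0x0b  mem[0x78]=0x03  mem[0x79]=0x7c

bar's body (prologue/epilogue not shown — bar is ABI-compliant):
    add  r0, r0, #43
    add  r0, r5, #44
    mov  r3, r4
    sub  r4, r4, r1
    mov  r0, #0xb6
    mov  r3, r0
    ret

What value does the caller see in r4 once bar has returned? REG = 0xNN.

REG = 0x2c

prologue: push r0 → mem[0x79]=0x48, sp=0x79
prologue: push r3 → mem[0x78]=0x72, sp=0x78
body[0] add  r0, r0, #43 → r0=0x73
body[1] add  r0, r5, #44 → r0=0xe4
body[2] mov  r3, r4 → r3=0xb5
body[3] sub  r4, r4, r1 → r4=0x2c
body[4] mov  r0, #0xb6 → r0=0xb6
body[5] mov  r3, r0 → r3=0xb6
epilogue: pop r3=0x72, sp=0x79
epilogue: pop r0=0x48, sp=0x7a
r4 is caller-saved → body value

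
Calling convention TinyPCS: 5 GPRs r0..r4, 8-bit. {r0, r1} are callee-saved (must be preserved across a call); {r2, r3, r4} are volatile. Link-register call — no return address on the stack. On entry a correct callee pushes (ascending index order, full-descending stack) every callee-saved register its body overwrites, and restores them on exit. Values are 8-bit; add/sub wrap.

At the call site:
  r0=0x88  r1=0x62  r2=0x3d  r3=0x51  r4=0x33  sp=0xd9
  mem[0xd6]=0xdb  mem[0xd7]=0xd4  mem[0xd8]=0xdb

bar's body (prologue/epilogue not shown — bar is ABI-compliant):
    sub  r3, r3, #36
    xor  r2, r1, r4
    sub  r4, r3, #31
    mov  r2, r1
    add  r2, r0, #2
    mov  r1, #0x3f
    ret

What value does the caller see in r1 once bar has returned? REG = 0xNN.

prologue: push r1 -> mem[0xd8]=0x62, sp=0xd8
body[0] sub  r3, r3, #36 -> r3=0x2d
body[1] xor  r2, r1, r4 -> r2=0x51
body[2] sub  r4, r3, #31 -> r4=0x0e
body[3] mov  r2, r1 -> r2=0x62
body[4] add  r2, r0, #2 -> r2=0x8a
body[5] mov  r1, #0x3f -> r1=0x3f
epilogue: pop r1=0x62, sp=0xd9
r1 is callee-saved -> restored

REG = 0x62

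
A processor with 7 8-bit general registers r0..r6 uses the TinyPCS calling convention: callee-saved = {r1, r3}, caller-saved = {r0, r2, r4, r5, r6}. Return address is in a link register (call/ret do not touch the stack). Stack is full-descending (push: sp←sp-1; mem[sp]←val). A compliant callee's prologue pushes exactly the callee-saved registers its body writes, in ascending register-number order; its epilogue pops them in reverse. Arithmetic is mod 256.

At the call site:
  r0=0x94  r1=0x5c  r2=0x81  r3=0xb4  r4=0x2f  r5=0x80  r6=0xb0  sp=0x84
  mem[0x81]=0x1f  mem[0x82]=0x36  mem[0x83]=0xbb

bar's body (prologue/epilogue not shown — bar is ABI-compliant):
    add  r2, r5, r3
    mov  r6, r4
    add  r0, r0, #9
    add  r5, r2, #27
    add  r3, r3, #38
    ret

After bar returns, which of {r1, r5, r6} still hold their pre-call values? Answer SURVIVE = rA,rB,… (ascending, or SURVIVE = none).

prologue: push r3 → mem[0x83]=0xb4, sp=0x83
body[0] add  r2, r5, r3 → r2=0x34
body[1] mov  r6, r4 → r6=0x2f
body[2] add  r0, r0, #9 → r0=0x9d
body[3] add  r5, r2, #27 → r5=0x4f
body[4] add  r3, r3, #38 → r3=0xda
epilogue: pop r3=0xb4, sp=0x84
r1: callee-saved, written=False
r5: caller-saved, written=True
r6: caller-saved, written=True

SURVIVE = r1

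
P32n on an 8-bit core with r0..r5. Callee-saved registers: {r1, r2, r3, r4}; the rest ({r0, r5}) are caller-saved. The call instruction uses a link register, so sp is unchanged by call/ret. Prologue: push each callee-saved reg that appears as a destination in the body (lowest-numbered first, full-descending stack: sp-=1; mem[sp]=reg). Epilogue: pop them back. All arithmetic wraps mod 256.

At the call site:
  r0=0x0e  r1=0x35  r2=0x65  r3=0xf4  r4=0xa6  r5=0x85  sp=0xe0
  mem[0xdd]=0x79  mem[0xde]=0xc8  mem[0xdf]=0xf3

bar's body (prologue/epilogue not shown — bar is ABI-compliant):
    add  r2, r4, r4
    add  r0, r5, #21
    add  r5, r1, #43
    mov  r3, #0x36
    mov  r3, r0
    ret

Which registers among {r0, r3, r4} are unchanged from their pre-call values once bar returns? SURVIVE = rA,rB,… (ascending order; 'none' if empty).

SURVIVE = r3,r4

prologue: push r2 -> mem[0xdf]=0x65, sp=0xdf
prologue: push r3 -> mem[0xde]=0xf4, sp=0xde
body[0] add  r2, r4, r4 -> r2=0x4c
body[1] add  r0, r5, #21 -> r0=0x9a
body[2] add  r5, r1, #43 -> r5=0x60
body[3] mov  r3, #0x36 -> r3=0x36
body[4] mov  r3, r0 -> r3=0x9a
epilogue: pop r3=0xf4, sp=0xdf
epilogue: pop r2=0x65, sp=0xe0
r0: caller-saved, written=True
r3: callee-saved, written=True
r4: callee-saved, written=False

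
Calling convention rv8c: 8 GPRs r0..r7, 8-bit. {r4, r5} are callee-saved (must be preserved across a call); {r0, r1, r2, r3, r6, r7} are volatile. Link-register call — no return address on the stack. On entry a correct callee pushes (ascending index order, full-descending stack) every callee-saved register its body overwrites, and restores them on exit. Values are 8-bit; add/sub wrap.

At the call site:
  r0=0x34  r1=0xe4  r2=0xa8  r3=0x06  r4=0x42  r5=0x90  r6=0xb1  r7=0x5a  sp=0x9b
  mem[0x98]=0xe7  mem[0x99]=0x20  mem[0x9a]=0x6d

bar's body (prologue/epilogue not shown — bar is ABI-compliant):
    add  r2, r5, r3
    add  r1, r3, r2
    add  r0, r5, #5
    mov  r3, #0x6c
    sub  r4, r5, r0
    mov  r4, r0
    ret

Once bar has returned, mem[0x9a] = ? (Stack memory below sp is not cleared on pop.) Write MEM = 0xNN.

prologue: push r4 -> mem[0x9a]=0x42, sp=0x9a
body[0] add  r2, r5, r3 -> r2=0x96
body[1] add  r1, r3, r2 -> r1=0x9c
body[2] add  r0, r5, #5 -> r0=0x95
body[3] mov  r3, #0x6c -> r3=0x6c
body[4] sub  r4, r5, r0 -> r4=0xfb
body[5] mov  r4, r0 -> r4=0x95
epilogue: pop r4=0x42, sp=0x9b
prologue pushed ['r4'] at ['0x9a']

MEM = 0x42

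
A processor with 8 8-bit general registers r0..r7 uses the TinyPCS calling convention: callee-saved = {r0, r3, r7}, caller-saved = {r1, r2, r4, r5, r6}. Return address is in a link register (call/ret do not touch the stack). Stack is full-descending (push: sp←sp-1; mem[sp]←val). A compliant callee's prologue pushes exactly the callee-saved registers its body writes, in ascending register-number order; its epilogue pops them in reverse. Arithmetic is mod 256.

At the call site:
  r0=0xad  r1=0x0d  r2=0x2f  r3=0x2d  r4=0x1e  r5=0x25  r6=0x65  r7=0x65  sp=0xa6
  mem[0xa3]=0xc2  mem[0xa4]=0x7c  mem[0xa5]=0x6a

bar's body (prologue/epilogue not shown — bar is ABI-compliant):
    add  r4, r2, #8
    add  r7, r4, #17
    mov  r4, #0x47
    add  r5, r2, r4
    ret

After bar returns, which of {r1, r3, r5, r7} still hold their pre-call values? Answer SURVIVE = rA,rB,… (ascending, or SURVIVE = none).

SURVIVE = r1,r3,r7

prologue: push r7 → mem[0xa5]=0x65, sp=0xa5
body[0] add  r4, r2, #8 → r4=0x37
body[1] add  r7, r4, #17 → r7=0x48
body[2] mov  r4, #0x47 → r4=0x47
body[3] add  r5, r2, r4 → r5=0x76
epilogue: pop r7=0x65, sp=0xa6
r1: caller-saved, written=False
r3: callee-saved, written=False
r5: caller-saved, written=True
r7: callee-saved, written=True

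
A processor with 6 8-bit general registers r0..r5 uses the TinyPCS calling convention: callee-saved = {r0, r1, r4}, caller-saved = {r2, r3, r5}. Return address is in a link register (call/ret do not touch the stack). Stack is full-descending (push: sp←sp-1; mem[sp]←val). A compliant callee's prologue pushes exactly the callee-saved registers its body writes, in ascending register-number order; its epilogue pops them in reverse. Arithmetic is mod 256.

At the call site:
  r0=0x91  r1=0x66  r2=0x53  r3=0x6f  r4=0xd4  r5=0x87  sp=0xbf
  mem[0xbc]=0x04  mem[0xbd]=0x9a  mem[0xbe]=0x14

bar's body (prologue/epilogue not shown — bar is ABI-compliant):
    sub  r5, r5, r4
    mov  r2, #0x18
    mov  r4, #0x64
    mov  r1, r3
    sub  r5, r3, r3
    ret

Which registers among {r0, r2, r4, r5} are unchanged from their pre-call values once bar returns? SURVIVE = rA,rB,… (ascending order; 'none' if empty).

SURVIVE = r0,r4

prologue: push r1 -> mem[0xbe]=0x66, sp=0xbe
prologue: push r4 -> mem[0xbd]=0xd4, sp=0xbd
body[0] sub  r5, r5, r4 -> r5=0xb3
body[1] mov  r2, #0x18 -> r2=0x18
body[2] mov  r4, #0x64 -> r4=0x64
body[3] mov  r1, r3 -> r1=0x6f
body[4] sub  r5, r3, r3 -> r5=0x00
epilogue: pop r4=0xd4, sp=0xbe
epilogue: pop r1=0x66, sp=0xbf
r0: callee-saved, written=False
r2: caller-saved, written=True
r4: callee-saved, written=True
r5: caller-saved, written=True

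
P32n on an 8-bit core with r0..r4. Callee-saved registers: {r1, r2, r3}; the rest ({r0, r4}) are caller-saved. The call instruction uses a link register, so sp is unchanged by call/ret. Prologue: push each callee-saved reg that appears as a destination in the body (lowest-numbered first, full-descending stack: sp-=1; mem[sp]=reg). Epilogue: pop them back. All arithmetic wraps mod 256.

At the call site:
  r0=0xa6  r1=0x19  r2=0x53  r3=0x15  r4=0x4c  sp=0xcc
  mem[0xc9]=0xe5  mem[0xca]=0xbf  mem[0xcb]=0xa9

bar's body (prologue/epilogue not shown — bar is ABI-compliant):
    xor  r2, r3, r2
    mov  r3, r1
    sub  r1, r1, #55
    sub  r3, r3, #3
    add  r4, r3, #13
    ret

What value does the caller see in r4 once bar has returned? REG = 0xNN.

prologue: push r1 -> mem[0xcb]=0x19, sp=0xcb
prologue: push r2 -> mem[0xca]=0x53, sp=0xca
prologue: push r3 -> mem[0xc9]=0x15, sp=0xc9
body[0] xor  r2, r3, r2 -> r2=0x46
body[1] mov  r3, r1 -> r3=0x19
body[2] sub  r1, r1, #55 -> r1=0xe2
body[3] sub  r3, r3, #3 -> r3=0x16
body[4] add  r4, r3, #13 -> r4=0x23
epilogue: pop r3=0x15, sp=0xca
epilogue: pop r2=0x53, sp=0xcb
epilogue: pop r1=0x19, sp=0xcc
r4 is caller-saved -> body value

REG = 0x23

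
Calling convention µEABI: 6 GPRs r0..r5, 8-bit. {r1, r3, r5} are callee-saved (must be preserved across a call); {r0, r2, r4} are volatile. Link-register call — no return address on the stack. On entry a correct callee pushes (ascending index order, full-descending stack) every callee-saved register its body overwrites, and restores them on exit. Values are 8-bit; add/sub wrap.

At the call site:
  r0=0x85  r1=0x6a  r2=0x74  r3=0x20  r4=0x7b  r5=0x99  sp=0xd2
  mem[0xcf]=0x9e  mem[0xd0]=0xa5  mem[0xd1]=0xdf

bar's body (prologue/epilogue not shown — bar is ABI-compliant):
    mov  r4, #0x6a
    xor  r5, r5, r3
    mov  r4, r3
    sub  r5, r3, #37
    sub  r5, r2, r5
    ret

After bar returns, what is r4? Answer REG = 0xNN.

prologue: push r5 → mem[0xd1]=0x99, sp=0xd1
body[0] mov  r4, #0x6a → r4=0x6a
body[1] xor  r5, r5, r3 → r5=0xb9
body[2] mov  r4, r3 → r4=0x20
body[3] sub  r5, r3, #37 → r5=0xfb
body[4] sub  r5, r2, r5 → r5=0x79
epilogue: pop r5=0x99, sp=0xd2
r4 is caller-saved → body value

REG = 0x20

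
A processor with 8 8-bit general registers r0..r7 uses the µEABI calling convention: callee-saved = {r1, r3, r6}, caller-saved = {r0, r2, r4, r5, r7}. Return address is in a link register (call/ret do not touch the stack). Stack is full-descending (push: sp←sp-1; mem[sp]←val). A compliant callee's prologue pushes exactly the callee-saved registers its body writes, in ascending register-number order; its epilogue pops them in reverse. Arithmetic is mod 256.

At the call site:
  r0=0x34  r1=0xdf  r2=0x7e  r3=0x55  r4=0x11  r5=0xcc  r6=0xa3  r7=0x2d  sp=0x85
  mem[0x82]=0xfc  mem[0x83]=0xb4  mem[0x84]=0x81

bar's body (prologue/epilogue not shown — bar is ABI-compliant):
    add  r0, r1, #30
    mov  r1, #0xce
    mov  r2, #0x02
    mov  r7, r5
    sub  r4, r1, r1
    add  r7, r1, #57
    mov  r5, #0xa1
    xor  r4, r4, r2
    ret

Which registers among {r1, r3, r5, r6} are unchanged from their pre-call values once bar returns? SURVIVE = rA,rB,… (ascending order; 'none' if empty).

prologue: push r1 → mem[0x84]=0xdf, sp=0x84
body[0] add  r0, r1, #30 → r0=0xfd
body[1] mov  r1, #0xce → r1=0xce
body[2] mov  r2, #0x02 → r2=0x02
body[3] mov  r7, r5 → r7=0xcc
body[4] sub  r4, r1, r1 → r4=0x00
body[5] add  r7, r1, #57 → r7=0x07
body[6] mov  r5, #0xa1 → r5=0xa1
body[7] xor  r4, r4, r2 → r4=0x02
epilogue: pop r1=0xdf, sp=0x85
r1: callee-saved, written=True
r3: callee-saved, written=False
r5: caller-saved, written=True
r6: callee-saved, written=False

SURVIVE = r1,r3,r6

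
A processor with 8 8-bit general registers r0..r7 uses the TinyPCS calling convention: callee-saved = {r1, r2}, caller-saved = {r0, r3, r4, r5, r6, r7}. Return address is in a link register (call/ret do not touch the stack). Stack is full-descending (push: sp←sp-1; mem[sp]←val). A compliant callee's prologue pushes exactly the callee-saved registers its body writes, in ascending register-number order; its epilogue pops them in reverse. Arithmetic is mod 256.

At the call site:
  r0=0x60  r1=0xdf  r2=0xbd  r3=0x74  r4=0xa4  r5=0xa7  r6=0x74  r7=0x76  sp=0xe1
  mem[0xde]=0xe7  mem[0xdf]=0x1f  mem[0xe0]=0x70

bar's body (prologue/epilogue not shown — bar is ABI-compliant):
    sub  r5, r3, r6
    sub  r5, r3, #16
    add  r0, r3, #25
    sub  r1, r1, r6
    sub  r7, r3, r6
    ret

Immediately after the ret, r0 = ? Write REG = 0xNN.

prologue: push r1 -> mem[0xe0]=0xdf, sp=0xe0
body[0] sub  r5, r3, r6 -> r5=0x00
body[1] sub  r5, r3, #16 -> r5=0x64
body[2] add  r0, r3, #25 -> r0=0x8d
body[3] sub  r1, r1, r6 -> r1=0x6b
body[4] sub  r7, r3, r6 -> r7=0x00
epilogue: pop r1=0xdf, sp=0xe1
r0 is caller-saved -> body value

REG = 0x8d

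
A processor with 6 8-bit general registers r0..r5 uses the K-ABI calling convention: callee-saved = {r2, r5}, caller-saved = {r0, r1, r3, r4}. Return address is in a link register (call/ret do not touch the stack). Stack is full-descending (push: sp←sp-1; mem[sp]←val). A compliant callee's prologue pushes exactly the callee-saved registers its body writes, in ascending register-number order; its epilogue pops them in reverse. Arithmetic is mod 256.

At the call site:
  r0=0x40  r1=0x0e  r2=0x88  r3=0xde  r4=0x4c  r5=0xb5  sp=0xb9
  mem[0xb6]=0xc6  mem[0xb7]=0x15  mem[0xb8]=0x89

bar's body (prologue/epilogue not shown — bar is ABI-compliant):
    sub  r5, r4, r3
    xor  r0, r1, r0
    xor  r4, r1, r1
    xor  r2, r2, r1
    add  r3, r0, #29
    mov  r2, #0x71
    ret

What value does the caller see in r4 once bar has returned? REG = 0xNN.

prologue: push r2 -> mem[0xb8]=0x88, sp=0xb8
prologue: push r5 -> mem[0xb7]=0xb5, sp=0xb7
body[0] sub  r5, r4, r3 -> r5=0x6e
body[1] xor  r0, r1, r0 -> r0=0x4e
body[2] xor  r4, r1, r1 -> r4=0x00
body[3] xor  r2, r2, r1 -> r2=0x86
body[4] add  r3, r0, #29 -> r3=0x6b
body[5] mov  r2, #0x71 -> r2=0x71
epilogue: pop r5=0xb5, sp=0xb8
epilogue: pop r2=0x88, sp=0xb9
r4 is caller-saved -> body value

REG = 0x00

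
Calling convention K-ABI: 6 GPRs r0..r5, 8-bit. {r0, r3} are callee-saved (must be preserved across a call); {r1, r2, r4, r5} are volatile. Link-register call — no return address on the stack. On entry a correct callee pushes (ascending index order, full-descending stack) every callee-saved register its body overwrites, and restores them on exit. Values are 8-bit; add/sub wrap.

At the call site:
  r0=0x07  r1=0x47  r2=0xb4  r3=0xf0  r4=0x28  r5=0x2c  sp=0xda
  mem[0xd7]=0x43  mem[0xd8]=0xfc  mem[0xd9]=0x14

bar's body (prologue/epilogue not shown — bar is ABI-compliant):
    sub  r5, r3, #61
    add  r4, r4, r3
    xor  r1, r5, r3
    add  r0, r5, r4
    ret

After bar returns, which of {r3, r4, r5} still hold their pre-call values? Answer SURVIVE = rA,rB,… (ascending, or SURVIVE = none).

prologue: push r0 -> mem[0xd9]=0x07, sp=0xd9
body[0] sub  r5, r3, #61 -> r5=0xb3
body[1] add  r4, r4, r3 -> r4=0x18
body[2] xor  r1, r5, r3 -> r1=0x43
body[3] add  r0, r5, r4 -> r0=0xcb
epilogue: pop r0=0x07, sp=0xda
r3: callee-saved, written=False
r4: caller-saved, written=True
r5: caller-saved, written=True

SURVIVE = r3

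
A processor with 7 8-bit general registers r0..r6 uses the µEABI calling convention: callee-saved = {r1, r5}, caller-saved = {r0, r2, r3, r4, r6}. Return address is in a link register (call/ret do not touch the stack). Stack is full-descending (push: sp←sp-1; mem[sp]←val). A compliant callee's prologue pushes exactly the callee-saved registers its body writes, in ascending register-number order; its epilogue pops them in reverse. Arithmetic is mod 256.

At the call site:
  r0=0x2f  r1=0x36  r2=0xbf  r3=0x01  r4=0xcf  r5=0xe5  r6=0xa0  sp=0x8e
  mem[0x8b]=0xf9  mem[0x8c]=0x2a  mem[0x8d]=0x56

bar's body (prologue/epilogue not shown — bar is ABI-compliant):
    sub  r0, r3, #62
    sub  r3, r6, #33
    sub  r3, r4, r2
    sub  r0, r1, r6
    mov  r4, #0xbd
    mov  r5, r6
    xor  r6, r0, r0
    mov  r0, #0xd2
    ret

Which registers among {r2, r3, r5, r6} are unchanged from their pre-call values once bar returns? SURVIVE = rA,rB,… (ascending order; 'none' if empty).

SURVIVE = r2,r5

prologue: push r5 → mem[0x8d]=0xe5, sp=0x8d
body[0] sub  r0, r3, #62 → r0=0xc3
body[1] sub  r3, r6, #33 → r3=0x7f
body[2] sub  r3, r4, r2 → r3=0x10
body[3] sub  r0, r1, r6 → r0=0x96
body[4] mov  r4, #0xbd → r4=0xbd
body[5] mov  r5, r6 → r5=0xa0
body[6] xor  r6, r0, r0 → r6=0x00
body[7] mov  r0, #0xd2 → r0=0xd2
epilogue: pop r5=0xe5, sp=0x8e
r2: caller-saved, written=False
r3: caller-saved, written=True
r5: callee-saved, written=True
r6: caller-saved, written=True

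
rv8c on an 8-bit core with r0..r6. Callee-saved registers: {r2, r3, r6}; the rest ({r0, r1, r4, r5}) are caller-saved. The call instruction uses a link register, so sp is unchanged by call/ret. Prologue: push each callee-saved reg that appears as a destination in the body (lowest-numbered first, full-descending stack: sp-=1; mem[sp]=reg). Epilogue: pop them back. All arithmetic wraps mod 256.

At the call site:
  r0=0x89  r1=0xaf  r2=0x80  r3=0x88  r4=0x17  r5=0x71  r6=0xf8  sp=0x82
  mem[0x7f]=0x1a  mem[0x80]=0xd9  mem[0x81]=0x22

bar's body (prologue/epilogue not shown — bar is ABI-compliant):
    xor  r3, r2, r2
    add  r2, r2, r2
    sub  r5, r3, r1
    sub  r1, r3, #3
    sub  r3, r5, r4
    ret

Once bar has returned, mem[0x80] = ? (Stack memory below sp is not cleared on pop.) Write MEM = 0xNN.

prologue: push r2 → mem[0x81]=0x80, sp=0x81
prologue: push r3 → mem[0x80]=0x88, sp=0x80
body[0] xor  r3, r2, r2 → r3=0x00
body[1] add  r2, r2, r2 → r2=0x00
body[2] sub  r5, r3, r1 → r5=0x51
body[3] sub  r1, r3, #3 → r1=0xfd
body[4] sub  r3, r5, r4 → r3=0x3a
epilogue: pop r3=0x88, sp=0x81
epilogue: pop r2=0x80, sp=0x82
prologue pushed ['r2', 'r3'] at ['0x81', '0x80']

MEM = 0x88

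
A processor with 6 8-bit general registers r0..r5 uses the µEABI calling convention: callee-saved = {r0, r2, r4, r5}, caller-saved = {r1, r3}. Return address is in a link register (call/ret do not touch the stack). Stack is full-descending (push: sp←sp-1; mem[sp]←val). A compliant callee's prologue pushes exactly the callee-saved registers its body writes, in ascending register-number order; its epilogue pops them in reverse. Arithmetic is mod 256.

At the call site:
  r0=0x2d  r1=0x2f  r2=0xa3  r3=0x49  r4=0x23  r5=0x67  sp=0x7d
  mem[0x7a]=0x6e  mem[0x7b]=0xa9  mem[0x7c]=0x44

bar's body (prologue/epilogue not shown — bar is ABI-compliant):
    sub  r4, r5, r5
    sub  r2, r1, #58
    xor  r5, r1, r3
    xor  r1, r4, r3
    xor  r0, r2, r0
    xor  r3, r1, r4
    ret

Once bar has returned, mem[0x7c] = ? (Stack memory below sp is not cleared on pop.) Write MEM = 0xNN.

prologue: push r0 → mem[0x7c]=0x2d, sp=0x7c
prologue: push r2 → mem[0x7b]=0xa3, sp=0x7b
prologue: push r4 → mem[0x7a]=0x23, sp=0x7a
prologue: push r5 → mem[0x79]=0x67, sp=0x79
body[0] sub  r4, r5, r5 → r4=0x00
body[1] sub  r2, r1, #58 → r2=0xf5
body[2] xor  r5, r1, r3 → r5=0x66
body[3] xor  r1, r4, r3 → r1=0x49
body[4] xor  r0, r2, r0 → r0=0xd8
body[5] xor  r3, r1, r4 → r3=0x49
epilogue: pop r5=0x67, sp=0x7a
epilogue: pop r4=0x23, sp=0x7b
epilogue: pop r2=0xa3, sp=0x7c
epilogue: pop r0=0x2d, sp=0x7d
prologue pushed ['r0', 'r2', 'r4', 'r5'] at ['0x7c', '0x7b', '0x7a', '0x79']

MEM = 0x2d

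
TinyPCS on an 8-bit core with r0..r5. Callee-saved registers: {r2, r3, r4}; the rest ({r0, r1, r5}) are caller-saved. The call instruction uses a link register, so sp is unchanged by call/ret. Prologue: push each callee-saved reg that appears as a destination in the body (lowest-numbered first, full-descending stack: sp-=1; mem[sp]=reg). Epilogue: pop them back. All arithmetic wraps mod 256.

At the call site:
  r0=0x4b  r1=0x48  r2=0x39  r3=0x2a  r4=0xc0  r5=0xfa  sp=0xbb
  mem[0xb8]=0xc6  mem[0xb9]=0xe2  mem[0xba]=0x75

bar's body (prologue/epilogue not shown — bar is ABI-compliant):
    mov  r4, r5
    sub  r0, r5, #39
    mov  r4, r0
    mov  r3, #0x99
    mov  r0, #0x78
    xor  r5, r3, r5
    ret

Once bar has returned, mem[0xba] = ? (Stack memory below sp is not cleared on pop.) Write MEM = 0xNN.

prologue: push r3 → mem[0xba]=0x2a, sp=0xba
prologue: push r4 → mem[0xb9]=0xc0, sp=0xb9
body[0] mov  r4, r5 → r4=0xfa
body[1] sub  r0, r5, #39 → r0=0xd3
body[2] mov  r4, r0 → r4=0xd3
body[3] mov  r3, #0x99 → r3=0x99
body[4] mov  r0, #0x78 → r0=0x78
body[5] xor  r5, r3, r5 → r5=0x63
epilogue: pop r4=0xc0, sp=0xba
epilogue: pop r3=0x2a, sp=0xbb
prologue pushed ['r3', 'r4'] at ['0xba', '0xb9']

MEM = 0x2a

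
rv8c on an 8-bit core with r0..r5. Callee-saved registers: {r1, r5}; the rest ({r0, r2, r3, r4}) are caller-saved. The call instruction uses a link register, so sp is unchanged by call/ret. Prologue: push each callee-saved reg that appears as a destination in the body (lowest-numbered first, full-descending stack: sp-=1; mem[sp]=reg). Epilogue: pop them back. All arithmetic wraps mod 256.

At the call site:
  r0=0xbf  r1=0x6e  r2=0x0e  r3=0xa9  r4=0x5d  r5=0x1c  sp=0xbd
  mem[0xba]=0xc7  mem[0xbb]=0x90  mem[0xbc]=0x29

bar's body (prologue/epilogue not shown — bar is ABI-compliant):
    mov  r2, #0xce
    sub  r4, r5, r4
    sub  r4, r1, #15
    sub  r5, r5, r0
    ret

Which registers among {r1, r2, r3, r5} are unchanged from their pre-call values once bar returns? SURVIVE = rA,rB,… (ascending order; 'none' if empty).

prologue: push r5 → mem[0xbc]=0x1c, sp=0xbc
body[0] mov  r2, #0xce → r2=0xce
body[1] sub  r4, r5, r4 → r4=0xbf
body[2] sub  r4, r1, #15 → r4=0x5f
body[3] sub  r5, r5, r0 → r5=0x5d
epilogue: pop r5=0x1c, sp=0xbd
r1: callee-saved, written=False
r2: caller-saved, written=True
r3: caller-saved, written=False
r5: callee-saved, written=True

SURVIVE = r1,r3,r5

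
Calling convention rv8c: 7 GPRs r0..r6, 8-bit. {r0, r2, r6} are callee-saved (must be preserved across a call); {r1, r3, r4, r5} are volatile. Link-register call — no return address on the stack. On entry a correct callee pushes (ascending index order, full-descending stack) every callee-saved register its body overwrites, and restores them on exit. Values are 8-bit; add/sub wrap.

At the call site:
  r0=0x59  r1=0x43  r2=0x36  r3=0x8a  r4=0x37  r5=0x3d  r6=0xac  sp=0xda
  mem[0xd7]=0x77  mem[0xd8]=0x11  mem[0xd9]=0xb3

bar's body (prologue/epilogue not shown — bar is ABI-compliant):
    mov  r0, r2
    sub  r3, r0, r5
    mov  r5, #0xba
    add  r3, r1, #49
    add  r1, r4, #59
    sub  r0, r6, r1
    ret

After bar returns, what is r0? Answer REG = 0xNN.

prologue: push r0 → mem[0xd9]=0x59, sp=0xd9
body[0] mov  r0, r2 → r0=0x36
body[1] sub  r3, r0, r5 → r3=0xf9
body[2] mov  r5, #0xba → r5=0xba
body[3] add  r3, r1, #49 → r3=0x74
body[4] add  r1, r4, #59 → r1=0x72
body[5] sub  r0, r6, r1 → r0=0x3a
epilogue: pop r0=0x59, sp=0xda
r0 is callee-saved → restored

REG = 0x59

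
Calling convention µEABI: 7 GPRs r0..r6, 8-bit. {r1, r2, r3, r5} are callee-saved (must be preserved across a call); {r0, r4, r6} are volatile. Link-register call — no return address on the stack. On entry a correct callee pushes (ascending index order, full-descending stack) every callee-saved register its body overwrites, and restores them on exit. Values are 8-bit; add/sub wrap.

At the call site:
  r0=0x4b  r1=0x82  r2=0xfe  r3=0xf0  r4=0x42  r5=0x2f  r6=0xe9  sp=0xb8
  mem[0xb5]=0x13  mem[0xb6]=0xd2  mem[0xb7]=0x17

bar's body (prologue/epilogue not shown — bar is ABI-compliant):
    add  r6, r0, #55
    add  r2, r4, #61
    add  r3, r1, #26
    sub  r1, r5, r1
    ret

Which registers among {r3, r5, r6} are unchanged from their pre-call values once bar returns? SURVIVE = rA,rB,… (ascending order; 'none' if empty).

SURVIVE = r3,r5

prologue: push r1 -> mem[0xb7]=0x82, sp=0xb7
prologue: push r2 -> mem[0xb6]=0xfe, sp=0xb6
prologue: push r3 -> mem[0xb5]=0xf0, sp=0xb5
body[0] add  r6, r0, #55 -> r6=0x82
body[1] add  r2, r4, #61 -> r2=0x7f
body[2] add  r3, r1, #26 -> r3=0x9c
body[3] sub  r1, r5, r1 -> r1=0xad
epilogue: pop r3=0xf0, sp=0xb6
epilogue: pop r2=0xfe, sp=0xb7
epilogue: pop r1=0x82, sp=0xb8
r3: callee-saved, written=True
r5: callee-saved, written=False
r6: caller-saved, written=True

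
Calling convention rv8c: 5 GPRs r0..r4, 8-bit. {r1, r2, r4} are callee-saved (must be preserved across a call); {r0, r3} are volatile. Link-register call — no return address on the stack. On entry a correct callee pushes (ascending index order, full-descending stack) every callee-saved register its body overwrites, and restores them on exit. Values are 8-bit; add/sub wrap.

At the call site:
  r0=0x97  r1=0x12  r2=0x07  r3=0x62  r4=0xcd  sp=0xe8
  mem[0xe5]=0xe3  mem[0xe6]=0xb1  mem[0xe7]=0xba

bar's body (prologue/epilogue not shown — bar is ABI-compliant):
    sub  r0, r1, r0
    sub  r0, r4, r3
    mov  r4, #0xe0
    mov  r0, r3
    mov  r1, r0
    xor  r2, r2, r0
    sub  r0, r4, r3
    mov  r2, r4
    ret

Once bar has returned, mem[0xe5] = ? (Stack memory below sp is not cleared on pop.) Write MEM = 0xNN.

prologue: push r1 -> mem[0xe7]=0x12, sp=0xe7
prologue: push r2 -> mem[0xe6]=0x07, sp=0xe6
prologue: push r4 -> mem[0xe5]=0xcd, sp=0xe5
body[0] sub  r0, r1, r0 -> r0=0x7b
body[1] sub  r0, r4, r3 -> r0=0x6b
body[2] mov  r4, #0xe0 -> r4=0xe0
body[3] mov  r0, r3 -> r0=0x62
body[4] mov  r1, r0 -> r1=0x62
body[5] xor  r2, r2, r0 -> r2=0x65
body[6] sub  r0, r4, r3 -> r0=0x7e
body[7] mov  r2, r4 -> r2=0xe0
epilogue: pop r4=0xcd, sp=0xe6
epilogue: pop r2=0x07, sp=0xe7
epilogue: pop r1=0x12, sp=0xe8
prologue pushed ['r1', 'r2', 'r4'] at ['0xe7', '0xe6', '0xe5']

MEM = 0xcd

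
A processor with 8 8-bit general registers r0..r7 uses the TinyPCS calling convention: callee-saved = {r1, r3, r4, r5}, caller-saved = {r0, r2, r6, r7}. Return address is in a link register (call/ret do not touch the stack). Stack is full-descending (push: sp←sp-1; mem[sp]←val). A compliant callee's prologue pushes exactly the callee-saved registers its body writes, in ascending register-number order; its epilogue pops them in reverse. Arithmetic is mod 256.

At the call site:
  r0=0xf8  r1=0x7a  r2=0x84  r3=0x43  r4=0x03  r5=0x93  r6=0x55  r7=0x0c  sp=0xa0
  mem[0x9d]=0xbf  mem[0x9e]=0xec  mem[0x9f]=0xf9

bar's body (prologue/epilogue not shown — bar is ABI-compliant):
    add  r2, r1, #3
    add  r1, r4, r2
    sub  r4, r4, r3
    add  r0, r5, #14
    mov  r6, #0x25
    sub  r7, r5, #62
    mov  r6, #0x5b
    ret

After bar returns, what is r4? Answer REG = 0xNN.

prologue: push r1 -> mem[0x9f]=0x7a, sp=0x9f
prologue: push r4 -> mem[0x9e]=0x03, sp=0x9e
body[0] add  r2, r1, #3 -> r2=0x7d
body[1] add  r1, r4, r2 -> r1=0x80
body[2] sub  r4, r4, r3 -> r4=0xc0
body[3] add  r0, r5, #14 -> r0=0xa1
body[4] mov  r6, #0x25 -> r6=0x25
body[5] sub  r7, r5, #62 -> r7=0x55
body[6] mov  r6, #0x5b -> r6=0x5b
epilogue: pop r4=0x03, sp=0x9f
epilogue: pop r1=0x7a, sp=0xa0
r4 is callee-saved -> restored

REG = 0x03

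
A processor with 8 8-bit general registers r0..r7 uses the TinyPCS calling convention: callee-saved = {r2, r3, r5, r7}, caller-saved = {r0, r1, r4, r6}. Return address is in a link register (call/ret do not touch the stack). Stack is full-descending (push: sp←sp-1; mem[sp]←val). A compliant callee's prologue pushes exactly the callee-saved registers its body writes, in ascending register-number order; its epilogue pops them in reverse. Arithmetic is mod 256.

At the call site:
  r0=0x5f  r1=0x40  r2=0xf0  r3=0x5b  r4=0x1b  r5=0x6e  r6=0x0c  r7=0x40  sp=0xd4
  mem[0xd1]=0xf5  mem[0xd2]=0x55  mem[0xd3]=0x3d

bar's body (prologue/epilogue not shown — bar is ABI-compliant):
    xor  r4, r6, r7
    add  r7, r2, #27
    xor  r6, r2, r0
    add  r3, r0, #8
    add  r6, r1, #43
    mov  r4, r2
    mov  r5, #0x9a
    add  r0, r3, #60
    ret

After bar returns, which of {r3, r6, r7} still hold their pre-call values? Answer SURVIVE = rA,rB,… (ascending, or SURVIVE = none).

SURVIVE = r3,r7

prologue: push r3 -> mem[0xd3]=0x5b, sp=0xd3
prologue: push r5 -> mem[0xd2]=0x6e, sp=0xd2
prologue: push r7 -> mem[0xd1]=0x40, sp=0xd1
body[0] xor  r4, r6, r7 -> r4=0x4c
body[1] add  r7, r2, #27 -> r7=0x0b
body[2] xor  r6, r2, r0 -> r6=0xaf
body[3] add  r3, r0, #8 -> r3=0x67
body[4] add  r6, r1, #43 -> r6=0x6b
body[5] mov  r4, r2 -> r4=0xf0
body[6] mov  r5, #0x9a -> r5=0x9a
body[7] add  r0, r3, #60 -> r0=0xa3
epilogue: pop r7=0x40, sp=0xd2
epilogue: pop r5=0x6e, sp=0xd3
epilogue: pop r3=0x5b, sp=0xd4
r3: callee-saved, written=True
r6: caller-saved, written=True
r7: callee-saved, written=True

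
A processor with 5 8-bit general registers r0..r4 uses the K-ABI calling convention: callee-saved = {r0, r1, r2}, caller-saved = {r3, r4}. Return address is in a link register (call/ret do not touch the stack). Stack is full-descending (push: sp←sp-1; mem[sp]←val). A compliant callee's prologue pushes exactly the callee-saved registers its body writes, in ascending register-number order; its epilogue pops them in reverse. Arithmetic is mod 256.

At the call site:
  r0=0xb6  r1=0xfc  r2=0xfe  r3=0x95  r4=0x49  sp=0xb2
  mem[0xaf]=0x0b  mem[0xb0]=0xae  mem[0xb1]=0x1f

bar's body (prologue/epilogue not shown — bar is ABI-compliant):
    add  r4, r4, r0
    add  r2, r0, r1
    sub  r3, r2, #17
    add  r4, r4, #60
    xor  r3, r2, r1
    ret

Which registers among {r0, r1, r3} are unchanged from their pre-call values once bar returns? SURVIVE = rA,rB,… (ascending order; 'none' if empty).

SURVIVE = r0,r1

prologue: push r2 → mem[0xb1]=0xfe, sp=0xb1
body[0] add  r4, r4, r0 → r4=0xff
body[1] add  r2, r0, r1 → r2=0xb2
body[2] sub  r3, r2, #17 → r3=0xa1
body[3] add  r4, r4, #60 → r4=0x3b
body[4] xor  r3, r2, r1 → r3=0x4e
epilogue: pop r2=0xfe, sp=0xb2
r0: callee-saved, written=False
r1: callee-saved, written=False
r3: caller-saved, written=True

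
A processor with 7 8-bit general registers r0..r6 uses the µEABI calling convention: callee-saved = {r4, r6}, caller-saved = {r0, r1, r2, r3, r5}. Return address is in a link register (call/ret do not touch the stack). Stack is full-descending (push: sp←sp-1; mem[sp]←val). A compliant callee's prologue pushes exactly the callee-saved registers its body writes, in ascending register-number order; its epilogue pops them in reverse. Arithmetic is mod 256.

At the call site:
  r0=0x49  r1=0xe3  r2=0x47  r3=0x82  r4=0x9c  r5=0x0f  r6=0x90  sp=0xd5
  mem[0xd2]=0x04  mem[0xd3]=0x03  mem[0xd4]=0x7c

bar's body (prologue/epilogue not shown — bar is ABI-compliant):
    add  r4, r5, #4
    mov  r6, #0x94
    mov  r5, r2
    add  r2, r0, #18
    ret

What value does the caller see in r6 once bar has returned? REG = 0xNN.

REG = 0x90

prologue: push r4 → mem[0xd4]=0x9c, sp=0xd4
prologue: push r6 → mem[0xd3]=0x90, sp=0xd3
body[0] add  r4, r5, #4 → r4=0x13
body[1] mov  r6, #0x94 → r6=0x94
body[2] mov  r5, r2 → r5=0x47
body[3] add  r2, r0, #18 → r2=0x5b
epilogue: pop r6=0x90, sp=0xd4
epilogue: pop r4=0x9c, sp=0xd5
r6 is callee-saved → restored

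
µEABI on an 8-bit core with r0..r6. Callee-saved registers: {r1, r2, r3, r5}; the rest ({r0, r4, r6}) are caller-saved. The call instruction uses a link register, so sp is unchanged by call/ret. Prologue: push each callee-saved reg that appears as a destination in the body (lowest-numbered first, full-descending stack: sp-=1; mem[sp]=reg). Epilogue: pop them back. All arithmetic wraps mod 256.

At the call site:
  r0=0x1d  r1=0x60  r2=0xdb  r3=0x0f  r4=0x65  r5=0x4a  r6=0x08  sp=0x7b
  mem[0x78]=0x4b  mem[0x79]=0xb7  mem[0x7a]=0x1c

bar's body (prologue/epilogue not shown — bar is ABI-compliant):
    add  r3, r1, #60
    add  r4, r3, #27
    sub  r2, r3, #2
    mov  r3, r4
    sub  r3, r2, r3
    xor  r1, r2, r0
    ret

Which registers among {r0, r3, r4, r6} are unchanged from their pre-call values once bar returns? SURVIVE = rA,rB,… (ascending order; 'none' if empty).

prologue: push r1 → mem[0x7a]=0x60, sp=0x7a
prologue: push r2 → mem[0x79]=0xdb, sp=0x79
prologue: push r3 → mem[0x78]=0x0f, sp=0x78
body[0] add  r3, r1, #60 → r3=0x9c
body[1] add  r4, r3, #27 → r4=0xb7
body[2] sub  r2, r3, #2 → r2=0x9a
body[3] mov  r3, r4 → r3=0xb7
body[4] sub  r3, r2, r3 → r3=0xe3
body[5] xor  r1, r2, r0 → r1=0x87
epilogue: pop r3=0x0f, sp=0x79
epilogue: pop r2=0xdb, sp=0x7a
epilogue: pop r1=0x60, sp=0x7b
r0: caller-saved, written=False
r3: callee-saved, written=True
r4: caller-saved, written=True
r6: caller-saved, written=False

SURVIVE = r0,r3,r6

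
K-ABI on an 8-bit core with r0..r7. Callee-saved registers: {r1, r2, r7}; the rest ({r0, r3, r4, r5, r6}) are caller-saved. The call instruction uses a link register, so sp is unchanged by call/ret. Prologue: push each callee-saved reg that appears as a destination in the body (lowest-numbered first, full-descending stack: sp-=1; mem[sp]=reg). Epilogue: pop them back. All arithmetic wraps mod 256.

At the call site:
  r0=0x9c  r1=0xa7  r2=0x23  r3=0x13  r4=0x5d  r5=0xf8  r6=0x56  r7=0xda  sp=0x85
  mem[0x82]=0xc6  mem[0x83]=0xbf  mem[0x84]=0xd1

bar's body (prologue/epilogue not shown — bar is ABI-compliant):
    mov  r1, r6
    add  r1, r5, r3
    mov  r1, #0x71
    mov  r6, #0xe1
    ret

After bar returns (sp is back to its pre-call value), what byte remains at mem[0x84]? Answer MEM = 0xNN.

prologue: push r1 → mem[0x84]=0xa7, sp=0x84
body[0] mov  r1, r6 → r1=0x56
body[1] add  r1, r5, r3 → r1=0x0b
body[2] mov  r1, #0x71 → r1=0x71
body[3] mov  r6, #0xe1 → r6=0xe1
epilogue: pop r1=0xa7, sp=0x85
prologue pushed ['r1'] at ['0x84']

MEM = 0xa7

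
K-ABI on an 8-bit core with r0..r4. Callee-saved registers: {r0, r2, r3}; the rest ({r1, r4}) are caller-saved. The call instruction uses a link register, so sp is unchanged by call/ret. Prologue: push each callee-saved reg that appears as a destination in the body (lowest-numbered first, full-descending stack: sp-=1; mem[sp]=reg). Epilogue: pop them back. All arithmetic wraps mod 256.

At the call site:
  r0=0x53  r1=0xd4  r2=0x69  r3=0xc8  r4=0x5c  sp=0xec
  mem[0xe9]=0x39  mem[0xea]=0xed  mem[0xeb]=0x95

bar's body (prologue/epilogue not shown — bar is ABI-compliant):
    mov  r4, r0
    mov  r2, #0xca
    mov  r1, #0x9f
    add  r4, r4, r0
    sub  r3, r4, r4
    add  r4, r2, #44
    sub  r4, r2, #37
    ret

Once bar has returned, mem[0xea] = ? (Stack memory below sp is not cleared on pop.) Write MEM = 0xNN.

MEM = 0xc8

prologue: push r2 -> mem[0xeb]=0x69, sp=0xeb
prologue: push r3 -> mem[0xea]=0xc8, sp=0xea
body[0] mov  r4, r0 -> r4=0x53
body[1] mov  r2, #0xca -> r2=0xca
body[2] mov  r1, #0x9f -> r1=0x9f
body[3] add  r4, r4, r0 -> r4=0xa6
body[4] sub  r3, r4, r4 -> r3=0x00
body[5] add  r4, r2, #44 -> r4=0xf6
body[6] sub  r4, r2, #37 -> r4=0xa5
epilogue: pop r3=0xc8, sp=0xeb
epilogue: pop r2=0x69, sp=0xec
prologue pushed ['r2', 'r3'] at ['0xeb', '0xea']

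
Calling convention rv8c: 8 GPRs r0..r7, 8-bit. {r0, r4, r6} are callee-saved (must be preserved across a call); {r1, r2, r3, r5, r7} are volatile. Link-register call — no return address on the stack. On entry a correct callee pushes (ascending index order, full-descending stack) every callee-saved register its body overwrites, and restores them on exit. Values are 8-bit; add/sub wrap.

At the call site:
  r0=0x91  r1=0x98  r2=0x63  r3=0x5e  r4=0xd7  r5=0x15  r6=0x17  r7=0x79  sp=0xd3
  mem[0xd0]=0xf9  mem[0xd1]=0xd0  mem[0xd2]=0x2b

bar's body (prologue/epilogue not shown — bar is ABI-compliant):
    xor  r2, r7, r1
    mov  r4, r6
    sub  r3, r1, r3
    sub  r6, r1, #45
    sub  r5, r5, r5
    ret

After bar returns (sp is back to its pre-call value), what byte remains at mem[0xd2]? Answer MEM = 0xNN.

MEM = 0xd7

prologue: push r4 -> mem[0xd2]=0xd7, sp=0xd2
prologue: push r6 -> mem[0xd1]=0x17, sp=0xd1
body[0] xor  r2, r7, r1 -> r2=0xe1
body[1] mov  r4, r6 -> r4=0x17
body[2] sub  r3, r1, r3 -> r3=0x3a
body[3] sub  r6, r1, #45 -> r6=0x6b
body[4] sub  r5, r5, r5 -> r5=0x00
epilogue: pop r6=0x17, sp=0xd2
epilogue: pop r4=0xd7, sp=0xd3
prologue pushed ['r4', 'r6'] at ['0xd2', '0xd1']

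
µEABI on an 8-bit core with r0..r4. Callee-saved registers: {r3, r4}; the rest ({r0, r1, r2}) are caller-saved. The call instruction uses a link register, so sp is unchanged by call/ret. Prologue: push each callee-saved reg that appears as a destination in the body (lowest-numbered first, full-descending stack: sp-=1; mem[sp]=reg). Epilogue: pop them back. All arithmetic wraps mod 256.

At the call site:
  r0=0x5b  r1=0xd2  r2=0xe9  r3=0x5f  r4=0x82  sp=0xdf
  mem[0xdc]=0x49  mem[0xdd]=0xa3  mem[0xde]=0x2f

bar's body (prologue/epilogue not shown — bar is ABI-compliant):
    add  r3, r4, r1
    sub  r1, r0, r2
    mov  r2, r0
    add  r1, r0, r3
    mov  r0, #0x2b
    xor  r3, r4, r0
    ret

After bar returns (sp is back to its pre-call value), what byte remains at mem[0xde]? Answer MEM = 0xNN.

prologue: push r3 → mem[0xde]=0x5f, sp=0xde
body[0] add  r3, r4, r1 → r3=0x54
body[1] sub  r1, r0, r2 → r1=0x72
body[2] mov  r2, r0 → r2=0x5b
body[3] add  r1, r0, r3 → r1=0xaf
body[4] mov  r0, #0x2b → r0=0x2b
body[5] xor  r3, r4, r0 → r3=0xa9
epilogue: pop r3=0x5f, sp=0xdf
prologue pushed ['r3'] at ['0xde']

MEM = 0x5f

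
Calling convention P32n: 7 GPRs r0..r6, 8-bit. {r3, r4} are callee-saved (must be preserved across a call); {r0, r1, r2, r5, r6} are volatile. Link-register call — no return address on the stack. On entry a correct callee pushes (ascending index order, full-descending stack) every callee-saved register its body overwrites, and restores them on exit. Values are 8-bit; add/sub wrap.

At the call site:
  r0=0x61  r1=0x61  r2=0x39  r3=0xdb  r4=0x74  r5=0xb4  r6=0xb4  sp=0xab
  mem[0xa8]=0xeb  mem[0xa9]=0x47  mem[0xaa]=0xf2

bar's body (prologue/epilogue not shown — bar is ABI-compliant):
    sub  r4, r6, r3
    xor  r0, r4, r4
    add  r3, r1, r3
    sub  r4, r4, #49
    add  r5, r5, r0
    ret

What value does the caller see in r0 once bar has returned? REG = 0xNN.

prologue: push r3 → mem[0xaa]=0xdb, sp=0xaa
prologue: push r4 → mem[0xa9]=0x74, sp=0xa9
body[0] sub  r4, r6, r3 → r4=0xd9
body[1] xor  r0, r4, r4 → r0=0x00
body[2] add  r3, r1, r3 → r3=0x3c
body[3] sub  r4, r4, #49 → r4=0xa8
body[4] add  r5, r5, r0 → r5=0xb4
epilogue: pop r4=0x74, sp=0xaa
epilogue: pop r3=0xdb, sp=0xab
r0 is caller-saved → body value

REG = 0x00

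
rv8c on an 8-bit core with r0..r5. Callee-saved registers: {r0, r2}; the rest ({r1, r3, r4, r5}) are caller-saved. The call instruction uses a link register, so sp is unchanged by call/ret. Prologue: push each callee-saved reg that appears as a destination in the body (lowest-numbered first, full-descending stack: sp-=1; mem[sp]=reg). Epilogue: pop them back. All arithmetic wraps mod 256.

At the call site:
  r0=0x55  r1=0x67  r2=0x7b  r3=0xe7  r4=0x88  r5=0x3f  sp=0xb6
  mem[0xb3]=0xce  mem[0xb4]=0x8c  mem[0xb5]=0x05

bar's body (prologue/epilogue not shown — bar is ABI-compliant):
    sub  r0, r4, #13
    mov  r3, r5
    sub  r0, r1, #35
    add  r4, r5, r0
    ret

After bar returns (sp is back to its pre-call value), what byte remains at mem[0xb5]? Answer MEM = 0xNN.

MEM = 0x55

prologue: push r0 -> mem[0xb5]=0x55, sp=0xb5
body[0] sub  r0, r4, #13 -> r0=0x7b
body[1] mov  r3, r5 -> r3=0x3f
body[2] sub  r0, r1, #35 -> r0=0x44
body[3] add  r4, r5, r0 -> r4=0x83
epilogue: pop r0=0x55, sp=0xb6
prologue pushed ['r0'] at ['0xb5']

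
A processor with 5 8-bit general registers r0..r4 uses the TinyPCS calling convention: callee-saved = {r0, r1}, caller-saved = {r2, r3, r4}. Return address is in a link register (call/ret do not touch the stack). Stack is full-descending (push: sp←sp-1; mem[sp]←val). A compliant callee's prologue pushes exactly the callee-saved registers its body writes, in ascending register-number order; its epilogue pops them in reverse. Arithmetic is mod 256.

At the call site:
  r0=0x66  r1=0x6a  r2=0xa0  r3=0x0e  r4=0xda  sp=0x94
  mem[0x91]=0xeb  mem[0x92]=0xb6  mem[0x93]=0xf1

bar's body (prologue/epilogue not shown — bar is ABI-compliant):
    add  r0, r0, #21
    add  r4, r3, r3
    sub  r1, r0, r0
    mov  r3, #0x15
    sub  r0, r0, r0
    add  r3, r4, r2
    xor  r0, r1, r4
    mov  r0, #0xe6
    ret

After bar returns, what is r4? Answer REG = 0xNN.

REG = 0x1c

prologue: push r0 → mem[0x93]=0x66, sp=0x93
prologue: push r1 → mem[0x92]=0x6a, sp=0x92
body[0] add  r0, r0, #21 → r0=0x7b
body[1] add  r4, r3, r3 → r4=0x1c
body[2] sub  r1, r0, r0 → r1=0x00
body[3] mov  r3, #0x15 → r3=0x15
body[4] sub  r0, r0, r0 → r0=0x00
body[5] add  r3, r4, r2 → r3=0xbc
body[6] xor  r0, r1, r4 → r0=0x1c
body[7] mov  r0, #0xe6 → r0=0xe6
epilogue: pop r1=0x6a, sp=0x93
epilogue: pop r0=0x66, sp=0x94
r4 is caller-saved → body value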